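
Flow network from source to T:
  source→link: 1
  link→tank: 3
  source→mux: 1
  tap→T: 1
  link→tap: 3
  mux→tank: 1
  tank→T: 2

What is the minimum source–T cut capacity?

2

Max flow = 2 (via 2 augmenting paths).
In the residual at optimum, the set reachable from source is {source}.
Cut edges: source→link (cap 1), source→mux (cap 1). Sum = 2.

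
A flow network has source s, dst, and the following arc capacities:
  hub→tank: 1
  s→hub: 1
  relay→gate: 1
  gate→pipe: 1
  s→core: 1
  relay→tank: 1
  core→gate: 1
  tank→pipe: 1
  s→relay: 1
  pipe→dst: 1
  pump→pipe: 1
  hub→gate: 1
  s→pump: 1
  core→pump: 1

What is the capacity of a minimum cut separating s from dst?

Max flow = 1 (via 1 augmenting path).
In the residual at optimum, the set reachable from s is {core, gate, hub, pipe, pump, relay, s, tank}.
Cut edges: pipe→dst (cap 1). Sum = 1.

1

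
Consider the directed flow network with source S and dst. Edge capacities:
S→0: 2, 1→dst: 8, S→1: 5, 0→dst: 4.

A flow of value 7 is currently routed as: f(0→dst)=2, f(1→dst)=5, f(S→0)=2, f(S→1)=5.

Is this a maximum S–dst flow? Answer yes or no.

Yes

Residual reachable from S: {S}; dst is not reachable.
Saturated cut: S→1, S→0 with total capacity 7 = current flow value. Flow is maximum.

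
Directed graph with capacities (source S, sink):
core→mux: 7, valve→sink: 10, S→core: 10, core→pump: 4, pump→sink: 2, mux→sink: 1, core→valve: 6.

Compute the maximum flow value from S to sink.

Augment S→core→mux→sink: bottleneck 1. Total 1.
Augment S→core→valve→sink: bottleneck 6. Total 7.
Augment S→core→pump→sink: bottleneck 2. Total 9.
No augmenting path remains in the residual graph.

9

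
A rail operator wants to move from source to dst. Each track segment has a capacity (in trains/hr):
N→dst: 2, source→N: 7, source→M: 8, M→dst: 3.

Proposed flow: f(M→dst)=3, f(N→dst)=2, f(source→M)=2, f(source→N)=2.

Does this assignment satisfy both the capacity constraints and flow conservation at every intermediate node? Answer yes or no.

Conservation fails at M: inflow 2 ≠ outflow 3.

No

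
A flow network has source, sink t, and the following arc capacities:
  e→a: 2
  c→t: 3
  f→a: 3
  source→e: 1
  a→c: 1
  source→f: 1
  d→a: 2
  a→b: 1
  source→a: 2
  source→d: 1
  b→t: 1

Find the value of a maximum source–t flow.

2

Augment source→a→c→t: bottleneck 1. Total 1.
Augment source→a→b→t: bottleneck 1. Total 2.
No augmenting path remains in the residual graph.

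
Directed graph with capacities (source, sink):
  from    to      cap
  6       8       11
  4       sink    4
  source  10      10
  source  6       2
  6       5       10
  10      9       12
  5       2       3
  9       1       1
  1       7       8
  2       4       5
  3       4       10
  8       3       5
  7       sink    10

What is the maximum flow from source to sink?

3

Augment source->6->5->2->4->sink: bottleneck 2. Total 2.
Augment source->10->9->1->7->sink: bottleneck 1. Total 3.
No augmenting path remains in the residual graph.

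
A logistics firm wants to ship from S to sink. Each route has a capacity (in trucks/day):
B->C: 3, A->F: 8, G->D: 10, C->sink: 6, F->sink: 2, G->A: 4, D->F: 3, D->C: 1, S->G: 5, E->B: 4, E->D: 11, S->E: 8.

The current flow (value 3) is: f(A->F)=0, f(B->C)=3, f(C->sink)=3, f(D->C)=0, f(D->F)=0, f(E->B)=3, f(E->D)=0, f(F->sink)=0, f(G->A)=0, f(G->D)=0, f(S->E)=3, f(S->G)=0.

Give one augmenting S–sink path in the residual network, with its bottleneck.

S->E->D->C->sink, bottleneck 1

Residual along S->E->D->C->sink: S->E: 5, E->D: 11, D->C: 1, C->sink: 3.
Bottleneck = min = 1.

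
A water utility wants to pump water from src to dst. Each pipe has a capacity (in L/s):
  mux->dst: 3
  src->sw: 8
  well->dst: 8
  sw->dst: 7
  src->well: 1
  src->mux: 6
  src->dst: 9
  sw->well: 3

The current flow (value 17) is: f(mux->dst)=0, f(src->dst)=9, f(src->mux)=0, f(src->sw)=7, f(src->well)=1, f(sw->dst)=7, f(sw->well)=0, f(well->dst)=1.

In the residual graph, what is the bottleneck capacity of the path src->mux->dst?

3

Residual capacities along the path: src->mux: 6, mux->dst: 3.
Minimum is 3.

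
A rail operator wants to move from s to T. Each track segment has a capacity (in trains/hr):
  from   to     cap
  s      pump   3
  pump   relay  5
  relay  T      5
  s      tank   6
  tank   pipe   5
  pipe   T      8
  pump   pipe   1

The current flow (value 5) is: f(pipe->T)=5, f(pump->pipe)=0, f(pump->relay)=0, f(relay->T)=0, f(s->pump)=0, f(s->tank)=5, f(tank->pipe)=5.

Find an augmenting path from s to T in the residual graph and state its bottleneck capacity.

s->pump->pipe->T, bottleneck 1

Residual along s->pump->pipe->T: s->pump: 3, pump->pipe: 1, pipe->T: 3.
Bottleneck = min = 1.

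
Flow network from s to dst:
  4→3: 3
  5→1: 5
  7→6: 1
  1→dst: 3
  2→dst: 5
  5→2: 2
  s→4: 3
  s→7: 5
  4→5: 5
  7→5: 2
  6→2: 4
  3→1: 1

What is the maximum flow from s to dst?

Augment s→7→6→2→dst: bottleneck 1. Total 1.
Augment s→7→5→2→dst: bottleneck 2. Total 3.
Augment s→4→5→1→dst: bottleneck 3. Total 6.
No augmenting path remains in the residual graph.

6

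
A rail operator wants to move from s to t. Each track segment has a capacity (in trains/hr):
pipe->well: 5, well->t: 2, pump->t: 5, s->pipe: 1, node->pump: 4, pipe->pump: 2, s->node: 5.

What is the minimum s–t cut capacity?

5

Max flow = 5 (via 2 augmenting paths).
In the residual at optimum, the set reachable from s is {node, s}.
Cut edges: s->pipe (cap 1), node->pump (cap 4). Sum = 5.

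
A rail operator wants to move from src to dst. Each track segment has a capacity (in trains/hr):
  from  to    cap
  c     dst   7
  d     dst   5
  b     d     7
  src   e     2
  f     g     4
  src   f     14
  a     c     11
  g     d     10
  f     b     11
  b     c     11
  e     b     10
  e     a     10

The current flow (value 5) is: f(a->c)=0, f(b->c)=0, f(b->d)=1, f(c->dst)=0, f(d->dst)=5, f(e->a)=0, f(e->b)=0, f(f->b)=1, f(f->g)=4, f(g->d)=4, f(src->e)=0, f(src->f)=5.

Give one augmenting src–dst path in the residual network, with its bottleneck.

Residual along src->f->b->c->dst: src->f: 9, f->b: 10, b->c: 11, c->dst: 7.
Bottleneck = min = 7.

src->f->b->c->dst, bottleneck 7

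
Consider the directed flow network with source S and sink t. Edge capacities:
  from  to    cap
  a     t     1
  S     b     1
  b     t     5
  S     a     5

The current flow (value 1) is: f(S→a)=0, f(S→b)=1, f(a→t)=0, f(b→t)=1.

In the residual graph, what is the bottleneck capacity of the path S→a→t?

Residual capacities along the path: S→a: 5, a→t: 1.
Minimum is 1.

1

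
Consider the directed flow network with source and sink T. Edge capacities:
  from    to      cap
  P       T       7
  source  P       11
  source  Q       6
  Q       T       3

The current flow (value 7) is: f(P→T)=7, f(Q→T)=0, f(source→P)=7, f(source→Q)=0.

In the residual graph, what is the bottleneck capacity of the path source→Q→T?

3

Residual capacities along the path: source→Q: 6, Q→T: 3.
Minimum is 3.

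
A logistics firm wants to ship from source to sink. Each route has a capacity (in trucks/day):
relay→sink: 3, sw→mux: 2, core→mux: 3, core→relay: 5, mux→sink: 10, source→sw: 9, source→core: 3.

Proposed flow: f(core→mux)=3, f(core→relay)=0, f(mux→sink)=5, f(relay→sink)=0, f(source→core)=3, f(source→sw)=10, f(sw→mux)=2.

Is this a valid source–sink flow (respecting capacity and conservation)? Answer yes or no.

No

Capacity violated on source→sw: flow 10 > capacity 9.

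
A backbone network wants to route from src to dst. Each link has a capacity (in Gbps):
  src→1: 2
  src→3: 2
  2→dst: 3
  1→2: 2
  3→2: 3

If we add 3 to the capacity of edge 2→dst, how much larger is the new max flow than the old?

Original max flow = 3.
After raising cap(2→dst), augmenting paths through that edge carry 1 more unit.
New max flow = 4. Increase = 1.

1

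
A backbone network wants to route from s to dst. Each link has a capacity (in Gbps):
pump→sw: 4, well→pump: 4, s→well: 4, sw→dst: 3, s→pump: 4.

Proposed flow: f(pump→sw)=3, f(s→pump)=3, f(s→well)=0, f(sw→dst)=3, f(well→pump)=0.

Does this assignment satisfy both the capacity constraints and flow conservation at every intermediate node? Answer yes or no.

Yes

Every edge has 0 ≤ f(e) ≤ cap(e).
At each intermediate node, inflow equals outflow.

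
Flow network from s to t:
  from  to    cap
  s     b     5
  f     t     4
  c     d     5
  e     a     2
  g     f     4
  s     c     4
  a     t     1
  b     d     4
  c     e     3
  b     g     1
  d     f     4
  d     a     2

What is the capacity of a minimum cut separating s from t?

5

Max flow = 5 (via 3 augmenting paths).
In the residual at optimum, the set reachable from s is {a, b, c, d, e, f, g, s}.
Cut edges: a->t (cap 1), f->t (cap 4). Sum = 5.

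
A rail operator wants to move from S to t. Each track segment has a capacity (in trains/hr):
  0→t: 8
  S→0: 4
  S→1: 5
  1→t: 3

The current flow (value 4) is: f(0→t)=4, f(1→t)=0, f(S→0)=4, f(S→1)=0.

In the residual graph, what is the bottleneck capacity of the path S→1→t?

Residual capacities along the path: S→1: 5, 1→t: 3.
Minimum is 3.

3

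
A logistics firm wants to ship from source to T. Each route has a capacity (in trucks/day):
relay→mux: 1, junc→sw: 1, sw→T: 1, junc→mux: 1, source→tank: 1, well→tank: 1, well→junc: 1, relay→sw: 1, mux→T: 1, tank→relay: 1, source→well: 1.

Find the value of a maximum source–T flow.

2

Augment source→well→junc→sw→T: bottleneck 1. Total 1.
Augment source→tank→relay→mux→T: bottleneck 1. Total 2.
No augmenting path remains in the residual graph.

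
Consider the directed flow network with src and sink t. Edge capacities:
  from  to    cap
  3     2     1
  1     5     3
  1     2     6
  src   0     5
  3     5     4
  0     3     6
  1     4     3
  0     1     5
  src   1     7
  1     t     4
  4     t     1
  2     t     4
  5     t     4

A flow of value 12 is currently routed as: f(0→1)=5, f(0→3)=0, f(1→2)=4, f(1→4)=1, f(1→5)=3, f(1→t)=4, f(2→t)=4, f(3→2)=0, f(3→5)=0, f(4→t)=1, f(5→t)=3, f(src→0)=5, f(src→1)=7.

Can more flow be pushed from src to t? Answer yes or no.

Residual reachable from src: {src}; t is not reachable.
Saturated cut: src→0, src→1 with total capacity 12 = current flow value. Flow is maximum.

No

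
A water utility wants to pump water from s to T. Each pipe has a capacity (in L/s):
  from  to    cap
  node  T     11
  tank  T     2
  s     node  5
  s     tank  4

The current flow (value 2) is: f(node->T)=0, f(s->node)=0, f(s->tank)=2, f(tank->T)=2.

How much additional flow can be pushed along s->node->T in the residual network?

5

Residual capacities along the path: s->node: 5, node->T: 11.
Minimum is 5.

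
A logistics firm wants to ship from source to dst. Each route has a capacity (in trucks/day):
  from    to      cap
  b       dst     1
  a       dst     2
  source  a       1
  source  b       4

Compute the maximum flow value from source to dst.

2

Augment source->a->dst: bottleneck 1. Total 1.
Augment source->b->dst: bottleneck 1. Total 2.
No augmenting path remains in the residual graph.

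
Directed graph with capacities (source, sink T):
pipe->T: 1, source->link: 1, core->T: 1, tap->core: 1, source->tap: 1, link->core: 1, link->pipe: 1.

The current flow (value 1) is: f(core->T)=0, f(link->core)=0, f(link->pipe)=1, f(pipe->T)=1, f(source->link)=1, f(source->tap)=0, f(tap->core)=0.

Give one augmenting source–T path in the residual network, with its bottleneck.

source->tap->core->T, bottleneck 1

Residual along source->tap->core->T: source->tap: 1, tap->core: 1, core->T: 1.
Bottleneck = min = 1.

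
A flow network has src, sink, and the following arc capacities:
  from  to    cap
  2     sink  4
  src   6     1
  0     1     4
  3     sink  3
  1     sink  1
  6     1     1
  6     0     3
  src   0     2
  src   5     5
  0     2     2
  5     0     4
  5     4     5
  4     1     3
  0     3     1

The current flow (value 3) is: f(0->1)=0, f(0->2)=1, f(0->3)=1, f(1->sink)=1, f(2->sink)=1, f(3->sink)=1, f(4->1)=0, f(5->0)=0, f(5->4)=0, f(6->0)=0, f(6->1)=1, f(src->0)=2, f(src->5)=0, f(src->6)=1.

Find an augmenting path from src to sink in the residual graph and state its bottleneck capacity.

Residual along src->5->0->2->sink: src->5: 5, 5->0: 4, 0->2: 1, 2->sink: 3.
Bottleneck = min = 1.

src->5->0->2->sink, bottleneck 1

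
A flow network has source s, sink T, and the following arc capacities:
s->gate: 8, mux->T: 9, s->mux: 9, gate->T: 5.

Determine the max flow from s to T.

14

Augment s->mux->T: bottleneck 9. Total 9.
Augment s->gate->T: bottleneck 5. Total 14.
No augmenting path remains in the residual graph.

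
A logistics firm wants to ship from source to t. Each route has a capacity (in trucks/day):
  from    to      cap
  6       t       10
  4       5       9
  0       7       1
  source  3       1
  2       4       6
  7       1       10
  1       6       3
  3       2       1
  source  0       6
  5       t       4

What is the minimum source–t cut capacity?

Max flow = 2 (via 2 augmenting paths).
In the residual at optimum, the set reachable from source is {0, source}.
Cut edges: 0->7 (cap 1), source->3 (cap 1). Sum = 2.

2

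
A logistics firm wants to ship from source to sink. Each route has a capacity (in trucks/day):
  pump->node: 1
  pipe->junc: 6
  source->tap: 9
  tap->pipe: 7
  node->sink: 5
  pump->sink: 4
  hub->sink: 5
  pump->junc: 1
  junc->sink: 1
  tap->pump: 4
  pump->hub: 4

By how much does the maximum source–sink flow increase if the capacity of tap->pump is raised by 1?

Original max flow = 5.
After raising cap(tap->pump), augmenting paths through that edge carry 1 more unit.
New max flow = 6. Increase = 1.

1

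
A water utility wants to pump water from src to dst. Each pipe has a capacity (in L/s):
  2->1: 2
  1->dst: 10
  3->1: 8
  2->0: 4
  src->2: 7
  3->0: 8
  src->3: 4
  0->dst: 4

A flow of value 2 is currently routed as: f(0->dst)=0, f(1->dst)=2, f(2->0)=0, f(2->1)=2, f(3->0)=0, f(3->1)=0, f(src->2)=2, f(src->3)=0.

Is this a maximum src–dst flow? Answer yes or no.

Residual path src->2->0->dst has bottleneck 4 > 0.
Pushing 4 along it raises the flow to 6, so the given flow is not maximum.

No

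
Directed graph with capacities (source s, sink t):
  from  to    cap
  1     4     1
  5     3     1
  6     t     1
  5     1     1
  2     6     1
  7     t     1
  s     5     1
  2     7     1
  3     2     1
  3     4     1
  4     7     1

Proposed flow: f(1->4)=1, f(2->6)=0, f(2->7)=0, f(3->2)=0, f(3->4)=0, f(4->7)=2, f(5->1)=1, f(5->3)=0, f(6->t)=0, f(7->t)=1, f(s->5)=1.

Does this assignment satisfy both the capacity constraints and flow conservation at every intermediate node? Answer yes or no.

No

Capacity violated on 4->7: flow 2 > capacity 1.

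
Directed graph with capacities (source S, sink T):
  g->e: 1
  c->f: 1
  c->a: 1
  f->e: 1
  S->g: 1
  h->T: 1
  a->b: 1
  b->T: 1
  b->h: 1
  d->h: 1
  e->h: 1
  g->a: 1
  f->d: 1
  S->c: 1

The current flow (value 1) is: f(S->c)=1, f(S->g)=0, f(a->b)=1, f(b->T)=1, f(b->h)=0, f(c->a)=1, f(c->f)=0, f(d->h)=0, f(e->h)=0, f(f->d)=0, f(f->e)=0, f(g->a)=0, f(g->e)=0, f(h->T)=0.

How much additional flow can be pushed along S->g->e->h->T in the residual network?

Residual capacities along the path: S->g: 1, g->e: 1, e->h: 1, h->T: 1.
Minimum is 1.

1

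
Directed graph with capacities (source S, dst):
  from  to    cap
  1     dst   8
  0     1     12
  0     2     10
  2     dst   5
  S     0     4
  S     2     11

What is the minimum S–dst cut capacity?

Max flow = 9 (via 2 augmenting paths).
In the residual at optimum, the set reachable from S is {2, S}.
Cut edges: S->0 (cap 4), 2->dst (cap 5). Sum = 9.

9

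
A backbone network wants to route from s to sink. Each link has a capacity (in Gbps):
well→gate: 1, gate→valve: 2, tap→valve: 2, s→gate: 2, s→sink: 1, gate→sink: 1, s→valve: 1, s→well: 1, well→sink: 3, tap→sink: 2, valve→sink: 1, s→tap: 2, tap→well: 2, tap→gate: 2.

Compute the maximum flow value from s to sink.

6

Augment s→sink: bottleneck 1. Total 1.
Augment s→tap→sink: bottleneck 2. Total 3.
Augment s→well→sink: bottleneck 1. Total 4.
Augment s→gate→sink: bottleneck 1. Total 5.
Augment s→valve→sink: bottleneck 1. Total 6.
No augmenting path remains in the residual graph.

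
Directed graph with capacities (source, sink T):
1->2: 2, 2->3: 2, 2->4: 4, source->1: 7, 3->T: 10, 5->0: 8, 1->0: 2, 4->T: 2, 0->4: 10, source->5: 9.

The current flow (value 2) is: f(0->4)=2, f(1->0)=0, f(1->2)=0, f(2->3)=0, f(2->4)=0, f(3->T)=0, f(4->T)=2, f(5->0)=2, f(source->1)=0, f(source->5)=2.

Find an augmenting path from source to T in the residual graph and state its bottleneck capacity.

Residual along source->1->2->3->T: source->1: 7, 1->2: 2, 2->3: 2, 3->T: 10.
Bottleneck = min = 2.

source->1->2->3->T, bottleneck 2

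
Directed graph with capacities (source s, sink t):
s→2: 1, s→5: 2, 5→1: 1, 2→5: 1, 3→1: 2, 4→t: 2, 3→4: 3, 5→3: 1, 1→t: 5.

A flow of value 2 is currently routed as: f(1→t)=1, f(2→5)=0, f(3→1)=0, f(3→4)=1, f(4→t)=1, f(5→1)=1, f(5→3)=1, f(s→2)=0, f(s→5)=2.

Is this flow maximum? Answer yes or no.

Yes

Residual reachable from s: {2, 5, s}; t is not reachable.
Saturated cut: 5→3, 5→1 with total capacity 2 = current flow value. Flow is maximum.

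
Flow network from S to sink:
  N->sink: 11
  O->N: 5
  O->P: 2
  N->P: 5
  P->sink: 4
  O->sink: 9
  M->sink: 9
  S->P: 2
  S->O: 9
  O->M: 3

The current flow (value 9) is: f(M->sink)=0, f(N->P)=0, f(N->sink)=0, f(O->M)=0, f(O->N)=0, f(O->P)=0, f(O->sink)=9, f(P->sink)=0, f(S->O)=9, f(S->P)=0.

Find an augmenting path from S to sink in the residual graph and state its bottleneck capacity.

Residual along S->P->sink: S->P: 2, P->sink: 4.
Bottleneck = min = 2.

S->P->sink, bottleneck 2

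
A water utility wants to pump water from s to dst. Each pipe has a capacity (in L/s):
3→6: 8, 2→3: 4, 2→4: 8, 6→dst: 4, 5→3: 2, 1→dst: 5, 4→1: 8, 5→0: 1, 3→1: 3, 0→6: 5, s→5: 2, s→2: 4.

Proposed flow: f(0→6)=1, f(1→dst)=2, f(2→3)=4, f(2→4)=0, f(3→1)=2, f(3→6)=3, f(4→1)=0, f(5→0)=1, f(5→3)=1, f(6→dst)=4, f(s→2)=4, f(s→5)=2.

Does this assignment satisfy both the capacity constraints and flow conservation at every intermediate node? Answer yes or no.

Every edge has 0 ≤ f(e) ≤ cap(e).
At each intermediate node, inflow equals outflow.

Yes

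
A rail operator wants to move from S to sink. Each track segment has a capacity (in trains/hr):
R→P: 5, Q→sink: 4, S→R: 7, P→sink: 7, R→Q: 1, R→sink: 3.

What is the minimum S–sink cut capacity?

Max flow = 7 (via 2 augmenting paths).
In the residual at optimum, the set reachable from S is {S}.
Cut edges: S→R (cap 7). Sum = 7.

7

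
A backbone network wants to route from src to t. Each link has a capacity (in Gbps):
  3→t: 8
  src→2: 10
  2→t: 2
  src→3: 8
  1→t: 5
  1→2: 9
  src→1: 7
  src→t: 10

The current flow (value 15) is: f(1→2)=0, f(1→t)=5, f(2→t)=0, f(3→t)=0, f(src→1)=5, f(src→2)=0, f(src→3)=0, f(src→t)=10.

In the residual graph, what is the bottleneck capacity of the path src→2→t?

2

Residual capacities along the path: src→2: 10, 2→t: 2.
Minimum is 2.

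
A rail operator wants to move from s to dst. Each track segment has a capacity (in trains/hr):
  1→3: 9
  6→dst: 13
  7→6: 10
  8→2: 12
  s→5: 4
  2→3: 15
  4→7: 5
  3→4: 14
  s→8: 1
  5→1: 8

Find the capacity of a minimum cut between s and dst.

Max flow = 5 (via 2 augmenting paths).
In the residual at optimum, the set reachable from s is {s}.
Cut edges: s→5 (cap 4), s→8 (cap 1). Sum = 5.

5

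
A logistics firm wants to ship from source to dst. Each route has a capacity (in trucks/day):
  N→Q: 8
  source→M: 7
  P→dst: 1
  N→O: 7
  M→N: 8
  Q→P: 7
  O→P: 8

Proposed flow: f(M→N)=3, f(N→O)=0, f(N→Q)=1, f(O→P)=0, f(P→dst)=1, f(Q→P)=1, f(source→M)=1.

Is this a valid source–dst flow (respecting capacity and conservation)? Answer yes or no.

Conservation fails at M: inflow 1 ≠ outflow 3.

No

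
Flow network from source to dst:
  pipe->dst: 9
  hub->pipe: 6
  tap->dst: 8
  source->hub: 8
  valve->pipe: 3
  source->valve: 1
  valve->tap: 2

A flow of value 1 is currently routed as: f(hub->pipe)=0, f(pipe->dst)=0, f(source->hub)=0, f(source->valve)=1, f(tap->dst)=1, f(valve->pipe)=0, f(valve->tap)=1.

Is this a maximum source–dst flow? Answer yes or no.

Residual path source->hub->pipe->dst has bottleneck 6 > 0.
Pushing 6 along it raises the flow to 7, so the given flow is not maximum.

No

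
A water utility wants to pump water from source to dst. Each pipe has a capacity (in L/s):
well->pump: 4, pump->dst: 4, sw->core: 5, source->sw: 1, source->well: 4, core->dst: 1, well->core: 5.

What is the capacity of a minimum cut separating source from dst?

Max flow = 5 (via 2 augmenting paths).
In the residual at optimum, the set reachable from source is {source}.
Cut edges: source->sw (cap 1), source->well (cap 4). Sum = 5.

5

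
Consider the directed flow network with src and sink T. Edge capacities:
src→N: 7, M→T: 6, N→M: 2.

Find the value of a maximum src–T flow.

2

Augment src→N→M→T: bottleneck 2. Total 2.
No augmenting path remains in the residual graph.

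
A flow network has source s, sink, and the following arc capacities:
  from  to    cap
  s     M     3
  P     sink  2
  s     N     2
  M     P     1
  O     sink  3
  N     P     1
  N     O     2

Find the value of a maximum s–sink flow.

3

Augment s→N→O→sink: bottleneck 2. Total 2.
Augment s→M→P→sink: bottleneck 1. Total 3.
No augmenting path remains in the residual graph.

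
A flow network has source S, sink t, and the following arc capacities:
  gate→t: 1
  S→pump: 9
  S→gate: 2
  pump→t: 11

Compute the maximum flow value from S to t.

10

Augment S→pump→t: bottleneck 9. Total 9.
Augment S→gate→t: bottleneck 1. Total 10.
No augmenting path remains in the residual graph.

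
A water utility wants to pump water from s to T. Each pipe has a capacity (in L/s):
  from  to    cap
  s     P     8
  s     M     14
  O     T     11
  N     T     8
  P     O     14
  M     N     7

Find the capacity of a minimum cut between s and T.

15

Max flow = 15 (via 2 augmenting paths).
In the residual at optimum, the set reachable from s is {M, s}.
Cut edges: M->N (cap 7), s->P (cap 8). Sum = 15.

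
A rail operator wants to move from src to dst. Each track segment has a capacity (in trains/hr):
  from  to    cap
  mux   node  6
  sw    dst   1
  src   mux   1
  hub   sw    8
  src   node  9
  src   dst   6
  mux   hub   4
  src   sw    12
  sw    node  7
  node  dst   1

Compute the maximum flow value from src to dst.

8

Augment src->dst: bottleneck 6. Total 6.
Augment src->sw->dst: bottleneck 1. Total 7.
Augment src->node->dst: bottleneck 1. Total 8.
No augmenting path remains in the residual graph.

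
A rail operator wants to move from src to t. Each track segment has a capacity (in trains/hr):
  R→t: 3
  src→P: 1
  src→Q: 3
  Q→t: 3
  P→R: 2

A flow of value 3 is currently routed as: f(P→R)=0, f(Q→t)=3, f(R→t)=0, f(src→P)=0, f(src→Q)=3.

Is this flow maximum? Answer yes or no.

No

Residual path src→P→R→t has bottleneck 1 > 0.
Pushing 1 along it raises the flow to 4, so the given flow is not maximum.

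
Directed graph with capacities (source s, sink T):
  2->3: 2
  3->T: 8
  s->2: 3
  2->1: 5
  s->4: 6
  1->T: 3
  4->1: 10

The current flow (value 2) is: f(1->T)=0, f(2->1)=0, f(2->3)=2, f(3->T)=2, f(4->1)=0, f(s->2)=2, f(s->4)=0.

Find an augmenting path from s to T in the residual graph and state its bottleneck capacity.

Residual along s->2->1->T: s->2: 1, 2->1: 5, 1->T: 3.
Bottleneck = min = 1.

s->2->1->T, bottleneck 1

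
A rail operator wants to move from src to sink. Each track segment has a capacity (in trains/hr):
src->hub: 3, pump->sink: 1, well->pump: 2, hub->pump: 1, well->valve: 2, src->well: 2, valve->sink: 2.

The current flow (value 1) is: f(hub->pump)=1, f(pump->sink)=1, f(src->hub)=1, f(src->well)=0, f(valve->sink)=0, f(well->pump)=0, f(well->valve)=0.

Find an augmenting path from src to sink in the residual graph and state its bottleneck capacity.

Residual along src->well->valve->sink: src->well: 2, well->valve: 2, valve->sink: 2.
Bottleneck = min = 2.

src->well->valve->sink, bottleneck 2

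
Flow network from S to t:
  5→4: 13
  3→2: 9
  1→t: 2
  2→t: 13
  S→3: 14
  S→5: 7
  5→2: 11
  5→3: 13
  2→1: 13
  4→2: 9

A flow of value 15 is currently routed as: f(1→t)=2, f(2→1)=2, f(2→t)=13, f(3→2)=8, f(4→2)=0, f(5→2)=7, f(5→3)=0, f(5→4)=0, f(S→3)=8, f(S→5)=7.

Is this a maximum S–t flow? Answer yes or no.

Yes

Residual reachable from S: {1, 2, 3, 4, 5, S}; t is not reachable.
Saturated cut: 2→t, 1→t with total capacity 15 = current flow value. Flow is maximum.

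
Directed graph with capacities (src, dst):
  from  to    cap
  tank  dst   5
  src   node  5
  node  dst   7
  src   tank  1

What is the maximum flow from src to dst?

6

Augment src→tank→dst: bottleneck 1. Total 1.
Augment src→node→dst: bottleneck 5. Total 6.
No augmenting path remains in the residual graph.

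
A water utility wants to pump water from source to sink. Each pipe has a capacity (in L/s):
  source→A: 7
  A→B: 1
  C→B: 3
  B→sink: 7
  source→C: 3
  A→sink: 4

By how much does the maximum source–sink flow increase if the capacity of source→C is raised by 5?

Original max flow = 8.
Even with extra capacity on source→C, another cut of capacity 8 remains binding.
New max flow = 8. Increase = 0.

0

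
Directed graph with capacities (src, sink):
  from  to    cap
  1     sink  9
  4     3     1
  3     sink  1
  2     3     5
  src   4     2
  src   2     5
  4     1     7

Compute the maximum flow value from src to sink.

3

Augment src→2→3→sink: bottleneck 1. Total 1.
Augment src→4→1→sink: bottleneck 2. Total 3.
No augmenting path remains in the residual graph.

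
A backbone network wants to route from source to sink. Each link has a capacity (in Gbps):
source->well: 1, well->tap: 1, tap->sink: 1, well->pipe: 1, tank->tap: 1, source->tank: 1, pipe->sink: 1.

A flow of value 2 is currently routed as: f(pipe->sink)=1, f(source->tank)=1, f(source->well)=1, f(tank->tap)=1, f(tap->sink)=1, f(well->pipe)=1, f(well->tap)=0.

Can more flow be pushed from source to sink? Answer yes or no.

Residual reachable from source: {source}; sink is not reachable.
Saturated cut: source->tank, source->well with total capacity 2 = current flow value. Flow is maximum.

No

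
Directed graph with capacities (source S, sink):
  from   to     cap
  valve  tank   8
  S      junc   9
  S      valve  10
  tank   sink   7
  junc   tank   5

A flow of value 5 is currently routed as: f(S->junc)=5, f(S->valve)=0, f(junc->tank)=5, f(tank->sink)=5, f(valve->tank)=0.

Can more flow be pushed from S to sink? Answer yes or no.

Residual path S->valve->tank->sink has bottleneck 2 > 0.
Pushing 2 along it raises the flow to 7, so the given flow is not maximum.

Yes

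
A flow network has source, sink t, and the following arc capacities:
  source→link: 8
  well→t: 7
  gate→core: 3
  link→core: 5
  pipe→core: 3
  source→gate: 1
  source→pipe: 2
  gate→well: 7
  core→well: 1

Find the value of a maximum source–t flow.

Augment source→gate→well→t: bottleneck 1. Total 1.
Augment source→pipe→core→well→t: bottleneck 1. Total 2.
No augmenting path remains in the residual graph.

2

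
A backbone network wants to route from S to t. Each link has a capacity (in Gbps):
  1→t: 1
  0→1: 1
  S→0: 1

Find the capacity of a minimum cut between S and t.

1

Max flow = 1 (via 1 augmenting path).
In the residual at optimum, the set reachable from S is {S}.
Cut edges: S→0 (cap 1). Sum = 1.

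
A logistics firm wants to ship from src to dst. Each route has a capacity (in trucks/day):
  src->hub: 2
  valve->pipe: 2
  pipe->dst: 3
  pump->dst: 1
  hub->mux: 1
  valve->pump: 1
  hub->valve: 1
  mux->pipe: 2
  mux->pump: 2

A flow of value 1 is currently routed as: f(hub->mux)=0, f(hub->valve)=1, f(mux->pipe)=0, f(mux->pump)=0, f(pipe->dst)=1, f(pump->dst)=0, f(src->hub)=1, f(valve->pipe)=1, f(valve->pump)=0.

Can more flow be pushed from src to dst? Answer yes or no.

Residual path src->hub->mux->pump->dst has bottleneck 1 > 0.
Pushing 1 along it raises the flow to 2, so the given flow is not maximum.

Yes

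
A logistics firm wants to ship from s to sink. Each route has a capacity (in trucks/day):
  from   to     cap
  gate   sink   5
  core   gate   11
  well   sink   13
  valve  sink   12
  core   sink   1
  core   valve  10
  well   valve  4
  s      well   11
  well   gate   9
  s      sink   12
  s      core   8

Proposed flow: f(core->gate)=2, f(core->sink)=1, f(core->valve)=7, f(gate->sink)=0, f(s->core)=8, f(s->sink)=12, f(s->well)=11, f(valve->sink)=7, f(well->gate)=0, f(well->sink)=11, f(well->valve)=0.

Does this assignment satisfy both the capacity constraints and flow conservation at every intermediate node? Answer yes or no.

Conservation fails at core: inflow 8 ≠ outflow 10.

No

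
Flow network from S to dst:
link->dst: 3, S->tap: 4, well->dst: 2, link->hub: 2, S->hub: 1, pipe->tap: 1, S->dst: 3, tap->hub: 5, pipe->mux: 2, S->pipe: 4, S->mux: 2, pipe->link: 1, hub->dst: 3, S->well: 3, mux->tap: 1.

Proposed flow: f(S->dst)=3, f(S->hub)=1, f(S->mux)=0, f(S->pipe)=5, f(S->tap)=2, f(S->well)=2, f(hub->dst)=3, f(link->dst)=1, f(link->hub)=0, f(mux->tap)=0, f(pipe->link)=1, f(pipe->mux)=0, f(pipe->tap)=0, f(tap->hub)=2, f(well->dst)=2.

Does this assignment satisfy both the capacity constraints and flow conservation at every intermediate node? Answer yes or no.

No

Capacity violated on S->pipe: flow 5 > capacity 4.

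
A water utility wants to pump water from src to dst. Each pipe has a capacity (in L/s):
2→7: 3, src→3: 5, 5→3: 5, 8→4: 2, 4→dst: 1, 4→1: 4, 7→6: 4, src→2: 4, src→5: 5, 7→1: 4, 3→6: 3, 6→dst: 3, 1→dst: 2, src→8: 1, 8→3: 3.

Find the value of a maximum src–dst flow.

6

Augment src→8→4→dst: bottleneck 1. Total 1.
Augment src→3→6→dst: bottleneck 3. Total 4.
Augment src→2→7→1→dst: bottleneck 2. Total 6.
No augmenting path remains in the residual graph.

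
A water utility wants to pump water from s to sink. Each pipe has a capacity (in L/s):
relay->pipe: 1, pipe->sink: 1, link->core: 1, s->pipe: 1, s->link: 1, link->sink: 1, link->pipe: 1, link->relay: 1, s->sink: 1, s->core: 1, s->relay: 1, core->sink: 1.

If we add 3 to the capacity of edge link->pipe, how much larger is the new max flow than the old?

Original max flow = 4.
Edge link->pipe does not cross the min cut (source side {pipe, relay, s}), so extra capacity there cannot help.
New max flow = 4. Increase = 0.

0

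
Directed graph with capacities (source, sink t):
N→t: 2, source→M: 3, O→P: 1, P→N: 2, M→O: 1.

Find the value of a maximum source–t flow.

Augment source→M→O→P→N→t: bottleneck 1. Total 1.
No augmenting path remains in the residual graph.

1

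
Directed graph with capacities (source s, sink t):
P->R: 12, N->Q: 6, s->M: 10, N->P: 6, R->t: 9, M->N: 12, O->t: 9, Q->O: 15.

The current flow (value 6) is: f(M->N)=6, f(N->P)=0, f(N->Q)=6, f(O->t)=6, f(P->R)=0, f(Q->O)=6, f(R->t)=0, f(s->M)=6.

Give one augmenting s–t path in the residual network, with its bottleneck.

Residual along s->M->N->P->R->t: s->M: 4, M->N: 6, N->P: 6, P->R: 12, R->t: 9.
Bottleneck = min = 4.

s->M->N->P->R->t, bottleneck 4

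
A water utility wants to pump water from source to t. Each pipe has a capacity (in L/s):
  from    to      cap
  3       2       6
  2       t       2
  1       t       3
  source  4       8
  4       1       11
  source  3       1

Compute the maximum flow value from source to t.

4

Augment source→3→2→t: bottleneck 1. Total 1.
Augment source→4→1→t: bottleneck 3. Total 4.
No augmenting path remains in the residual graph.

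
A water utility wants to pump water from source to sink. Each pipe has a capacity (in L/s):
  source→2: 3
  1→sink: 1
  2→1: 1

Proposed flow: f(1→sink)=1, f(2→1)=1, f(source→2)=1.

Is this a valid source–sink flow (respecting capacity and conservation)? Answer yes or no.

Yes

Every edge has 0 ≤ f(e) ≤ cap(e).
At each intermediate node, inflow equals outflow.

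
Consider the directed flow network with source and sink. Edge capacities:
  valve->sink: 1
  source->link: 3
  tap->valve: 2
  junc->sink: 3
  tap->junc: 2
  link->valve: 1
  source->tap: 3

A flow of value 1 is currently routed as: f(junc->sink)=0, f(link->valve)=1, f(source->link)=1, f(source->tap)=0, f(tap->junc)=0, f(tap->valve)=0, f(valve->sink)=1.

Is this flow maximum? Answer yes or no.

No

Residual path source->tap->junc->sink has bottleneck 2 > 0.
Pushing 2 along it raises the flow to 3, so the given flow is not maximum.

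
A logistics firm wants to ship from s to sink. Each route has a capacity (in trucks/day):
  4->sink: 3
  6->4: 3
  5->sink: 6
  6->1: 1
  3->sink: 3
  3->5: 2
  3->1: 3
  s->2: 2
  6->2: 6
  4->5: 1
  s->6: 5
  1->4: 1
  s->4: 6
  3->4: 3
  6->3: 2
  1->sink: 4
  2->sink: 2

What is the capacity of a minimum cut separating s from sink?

9

Max flow = 9 (via 5 augmenting paths).
In the residual at optimum, the set reachable from s is {2, 4, 6, s}.
Cut edges: 6->3 (cap 2), 6->1 (cap 1), 2->sink (cap 2), 4->5 (cap 1), 4->sink (cap 3). Sum = 9.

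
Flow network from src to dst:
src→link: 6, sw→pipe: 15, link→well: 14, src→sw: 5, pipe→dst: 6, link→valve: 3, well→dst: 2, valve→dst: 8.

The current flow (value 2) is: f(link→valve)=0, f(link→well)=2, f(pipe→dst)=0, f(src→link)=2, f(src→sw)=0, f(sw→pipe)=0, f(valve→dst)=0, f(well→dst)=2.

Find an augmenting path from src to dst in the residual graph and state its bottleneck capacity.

src→link→valve→dst, bottleneck 3

Residual along src→link→valve→dst: src→link: 4, link→valve: 3, valve→dst: 8.
Bottleneck = min = 3.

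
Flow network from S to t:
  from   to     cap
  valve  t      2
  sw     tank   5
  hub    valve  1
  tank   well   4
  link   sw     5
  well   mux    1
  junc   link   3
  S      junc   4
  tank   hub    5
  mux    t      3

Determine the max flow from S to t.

Augment S→junc→link→sw→tank→well→mux→t: bottleneck 1. Total 1.
Augment S→junc→link→sw→tank→hub→valve→t: bottleneck 1. Total 2.
No augmenting path remains in the residual graph.

2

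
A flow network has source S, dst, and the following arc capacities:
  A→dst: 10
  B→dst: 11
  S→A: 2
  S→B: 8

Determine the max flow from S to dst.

10

Augment S→A→dst: bottleneck 2. Total 2.
Augment S→B→dst: bottleneck 8. Total 10.
No augmenting path remains in the residual graph.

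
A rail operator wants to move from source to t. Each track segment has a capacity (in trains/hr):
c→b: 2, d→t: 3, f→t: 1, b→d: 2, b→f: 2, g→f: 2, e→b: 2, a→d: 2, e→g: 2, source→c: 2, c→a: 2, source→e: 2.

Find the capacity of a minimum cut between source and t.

Max flow = 4 (via 4 augmenting paths).
In the residual at optimum, the set reachable from source is {source}.
Cut edges: source→e (cap 2), source→c (cap 2). Sum = 4.

4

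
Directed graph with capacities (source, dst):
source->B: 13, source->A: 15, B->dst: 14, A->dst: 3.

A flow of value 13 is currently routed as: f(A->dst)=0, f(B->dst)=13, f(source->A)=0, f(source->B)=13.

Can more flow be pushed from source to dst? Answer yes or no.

Residual path source->A->dst has bottleneck 3 > 0.
Pushing 3 along it raises the flow to 16, so the given flow is not maximum.

Yes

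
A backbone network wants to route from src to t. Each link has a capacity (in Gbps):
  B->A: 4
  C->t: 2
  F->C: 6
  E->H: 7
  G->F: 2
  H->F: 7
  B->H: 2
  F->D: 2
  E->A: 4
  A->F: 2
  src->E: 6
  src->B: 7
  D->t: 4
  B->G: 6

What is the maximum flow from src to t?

Augment src->B->A->F->C->t: bottleneck 2. Total 2.
Augment src->B->G->F->D->t: bottleneck 2. Total 4.
No augmenting path remains in the residual graph.

4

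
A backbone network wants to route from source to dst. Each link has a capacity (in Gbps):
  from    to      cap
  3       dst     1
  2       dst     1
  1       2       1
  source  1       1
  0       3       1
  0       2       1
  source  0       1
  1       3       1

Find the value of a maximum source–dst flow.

2

Augment source→1→3→dst: bottleneck 1. Total 1.
Augment source→0→2→dst: bottleneck 1. Total 2.
No augmenting path remains in the residual graph.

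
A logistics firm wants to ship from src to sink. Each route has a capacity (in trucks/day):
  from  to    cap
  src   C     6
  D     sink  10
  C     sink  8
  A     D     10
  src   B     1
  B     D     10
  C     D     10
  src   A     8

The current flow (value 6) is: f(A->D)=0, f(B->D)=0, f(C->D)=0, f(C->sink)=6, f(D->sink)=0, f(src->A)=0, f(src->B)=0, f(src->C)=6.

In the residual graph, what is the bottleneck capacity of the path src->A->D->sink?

Residual capacities along the path: src->A: 8, A->D: 10, D->sink: 10.
Minimum is 8.

8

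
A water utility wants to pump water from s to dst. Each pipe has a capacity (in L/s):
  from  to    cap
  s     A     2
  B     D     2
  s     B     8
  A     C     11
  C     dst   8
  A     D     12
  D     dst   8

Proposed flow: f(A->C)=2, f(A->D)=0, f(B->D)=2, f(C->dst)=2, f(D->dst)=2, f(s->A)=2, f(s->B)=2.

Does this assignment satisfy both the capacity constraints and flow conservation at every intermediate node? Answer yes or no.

Every edge has 0 ≤ f(e) ≤ cap(e).
At each intermediate node, inflow equals outflow.

Yes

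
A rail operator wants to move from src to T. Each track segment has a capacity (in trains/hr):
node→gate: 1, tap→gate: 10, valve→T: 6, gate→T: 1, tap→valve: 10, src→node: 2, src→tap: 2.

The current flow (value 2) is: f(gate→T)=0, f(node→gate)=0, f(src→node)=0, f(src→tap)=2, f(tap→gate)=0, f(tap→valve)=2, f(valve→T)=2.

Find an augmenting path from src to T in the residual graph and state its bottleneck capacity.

Residual along src→node→gate→T: src→node: 2, node→gate: 1, gate→T: 1.
Bottleneck = min = 1.

src→node→gate→T, bottleneck 1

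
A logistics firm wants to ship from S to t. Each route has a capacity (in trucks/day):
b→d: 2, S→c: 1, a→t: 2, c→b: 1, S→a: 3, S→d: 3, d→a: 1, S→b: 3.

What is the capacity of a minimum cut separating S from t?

2

Max flow = 2 (via 1 augmenting path).
In the residual at optimum, the set reachable from S is {S, a, b, c, d}.
Cut edges: a→t (cap 2). Sum = 2.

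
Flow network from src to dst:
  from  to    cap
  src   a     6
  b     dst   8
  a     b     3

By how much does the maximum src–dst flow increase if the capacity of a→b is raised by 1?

1

Original max flow = 3.
After raising cap(a→b), augmenting paths through that edge carry 1 more unit.
New max flow = 4. Increase = 1.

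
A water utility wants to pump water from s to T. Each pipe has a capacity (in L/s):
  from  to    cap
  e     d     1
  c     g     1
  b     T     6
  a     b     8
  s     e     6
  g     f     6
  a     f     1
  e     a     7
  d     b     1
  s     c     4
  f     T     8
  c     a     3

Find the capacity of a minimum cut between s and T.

Max flow = 8 (via 4 augmenting paths).
In the residual at optimum, the set reachable from s is {a, b, c, d, e, s}.
Cut edges: c->g (cap 1), a->f (cap 1), b->T (cap 6). Sum = 8.

8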